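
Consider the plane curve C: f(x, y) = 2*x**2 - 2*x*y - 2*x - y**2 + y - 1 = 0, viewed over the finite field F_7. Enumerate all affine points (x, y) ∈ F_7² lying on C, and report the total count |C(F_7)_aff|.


Affine F_7-points: {(0, 3), (0, 5), (1, 2), (1, 4), (2, 2), (4, 3), (4, 4), (6, 5)}; count = 8.

For each of the 49 pairs (x, y) ∈ F_7², evaluate f(x, y) mod 7. Record the zeros.
  x = 0: [0↦6, 1↦6, 2↦4, 3↦0, 4↦1, 5↦0, 6↦4]  zeros at y ∈ {3, 5}
  x = 1: [0↦6, 1↦4, 2↦0, 3↦1, 4↦0, 5↦4, 6↦6]  zeros at y ∈ {2, 4}
  x = 2: [0↦3, 1↦6, 2↦0, 3↦6, 4↦3, 5↦5, 6↦5]  zeros at y ∈ {2}
  x = 3: [0↦4, 1↦5, 2↦4, 3↦1, 4↦3, 5↦3, 6↦1]  zeros at y ∈ ∅
  x = 4: [0↦2, 1↦1, 2↦5, 3↦0, 4↦0, 5↦5, 6↦1]  zeros at y ∈ {3, 4}
  x = 5: [0↦4, 1↦1, 2↦3, 3↦3, 4↦1, 5↦4, 6↦5]  zeros at y ∈ ∅
  x = 6: [0↦3, 1↦5, 2↦5, 3↦3, 4↦6, 5↦0, 6↦6]  zeros at y ∈ {5}
Collecting zeros: affine points = {(0, 3), (0, 5), (1, 2), (1, 4), (2, 2), (4, 3), (4, 4), (6, 5)}.
Total count |C(F_7)_aff| = 8.


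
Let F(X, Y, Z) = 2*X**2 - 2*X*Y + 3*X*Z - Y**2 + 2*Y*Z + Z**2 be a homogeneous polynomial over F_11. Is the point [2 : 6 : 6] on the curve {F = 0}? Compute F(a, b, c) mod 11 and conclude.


F(2,6,6) ≡ 4 (mod 11); P is NOT on the curve.

Evaluate F(2, 6, 6) term-by-term (mod 11).
  2*X**2 ↦ 2·4·1·1 = 8
  -2*X*Y ↦ -2·2·6·1 = -24
  3*X*Z ↦ 3·2·1·6 = 36
  -Y**2 ↦ -1·1·36·1 = -36
  2*Y*Z ↦ 2·1·6·6 = 72
  Z**2 ↦ 1·1·1·36 = 36
Sum: F(2, 6, 6) = (8) + (-24) + (36) + (-36) + (72) + (36) = 92.
Reducing mod 11: 92 ≡ 4 (mod 11).
Since F(a, b, c) ≡ 4 ≠ 0 (mod 11), P does NOT lie on the curve.


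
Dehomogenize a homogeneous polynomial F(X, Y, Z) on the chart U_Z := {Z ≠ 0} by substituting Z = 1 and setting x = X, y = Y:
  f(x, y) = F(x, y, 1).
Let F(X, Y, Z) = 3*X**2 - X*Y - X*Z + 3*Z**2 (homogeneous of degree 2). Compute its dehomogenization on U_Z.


f(x, y) = 3*x**2 - x*y - x + 3

On U_Z we set Z = 1. Each monomial c·X^i·Y^j·Z^k in F becomes c·x^i·y^j·1^k = c·x^i·y^j.
Substituting Z = 1: F(X, Y, 1) = 3*x**2 - x*y - x + 3.
Note: deg(f) ≤ deg(F) = 2; strict inequality happens when F is divisible by Z (lost terms).


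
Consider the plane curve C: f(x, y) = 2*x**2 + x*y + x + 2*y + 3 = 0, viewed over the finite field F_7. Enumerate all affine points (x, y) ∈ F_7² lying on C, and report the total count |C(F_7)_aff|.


Affine F_7-points: {(0, 2), (1, 5), (2, 2), (3, 5), (4, 4), (6, 3)}; count = 6.

For each of the 49 pairs (x, y) ∈ F_7², evaluate f(x, y) mod 7. Record the zeros.
  x = 0: [0↦3, 1↦5, 2↦0, 3↦2, 4↦4, 5↦6, 6↦1]  zeros at y ∈ {2}
  x = 1: [0↦6, 1↦2, 2↦5, 3↦1, 4↦4, 5↦0, 6↦3]  zeros at y ∈ {5}
  x = 2: [0↦6, 1↦3, 2↦0, 3↦4, 4↦1, 5↦5, 6↦2]  zeros at y ∈ {2}
  x = 3: [0↦3, 1↦1, 2↦6, 3↦4, 4↦2, 5↦0, 6↦5]  zeros at y ∈ {5}
  x = 4: [0↦4, 1↦3, 2↦2, 3↦1, 4↦0, 5↦6, 6↦5]  zeros at y ∈ {4}
  x = 5: [0↦2, 1↦2, 2↦2, 3↦2, 4↦2, 5↦2, 6↦2]  zeros at y ∈ ∅
  x = 6: [0↦4, 1↦5, 2↦6, 3↦0, 4↦1, 5↦2, 6↦3]  zeros at y ∈ {3}
Collecting zeros: affine points = {(0, 2), (1, 5), (2, 2), (3, 5), (4, 4), (6, 3)}.
Total count |C(F_7)_aff| = 6.


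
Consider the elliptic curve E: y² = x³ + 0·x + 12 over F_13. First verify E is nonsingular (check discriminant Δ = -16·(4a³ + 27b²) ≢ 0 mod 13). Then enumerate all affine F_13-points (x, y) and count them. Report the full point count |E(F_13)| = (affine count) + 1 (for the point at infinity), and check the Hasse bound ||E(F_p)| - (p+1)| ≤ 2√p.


Affine points = {(0, 5), (0, 8), (1, 0), (3, 0), (7, 2), (7, 11), (8, 2), (8, 11), (9, 0), (11, 2), (11, 11)}; affine count = 11; |E(F_13)| = 12.

Discriminant check: Δ ∝ 4a³ + 27b² = 4·0³ + 27·12² = 4·0 + 27·144 ≡ 1 (mod 13). Nonzero ⇒ E is nonsingular.
For each x ∈ F_13, compute rhs = x³ + 0·x + 12 mod 13, then count y ∈ F_13 with y² ≡ rhs.
  x = 0: rhs = 12, matching y values: 5, 8 (2 points).
  x = 1: rhs = 0, matching y values: 0 (1 points).
  x = 2: rhs = 7, matching y values: none (0 points).
  x = 3: rhs = 0, matching y values: 0 (1 points).
  x = 4: rhs = 11, matching y values: none (0 points).
  x = 5: rhs = 7, matching y values: none (0 points).
  x = 6: rhs = 7, matching y values: none (0 points).
  x = 7: rhs = 4, matching y values: 2, 11 (2 points).
  x = 8: rhs = 4, matching y values: 2, 11 (2 points).
  x = 9: rhs = 0, matching y values: 0 (1 points).
  x = 10: rhs = 11, matching y values: none (0 points).
  x = 11: rhs = 4, matching y values: 2, 11 (2 points).
  x = 12: rhs = 11, matching y values: none (0 points).
Total affine count: 11.
Full point count |E(F_13)| = 11 + 1 = 12.
Hasse bound: |12 − (13+1)| = |-2| = 2 ≤ 2√13 ≈ 7.2111 ✓.


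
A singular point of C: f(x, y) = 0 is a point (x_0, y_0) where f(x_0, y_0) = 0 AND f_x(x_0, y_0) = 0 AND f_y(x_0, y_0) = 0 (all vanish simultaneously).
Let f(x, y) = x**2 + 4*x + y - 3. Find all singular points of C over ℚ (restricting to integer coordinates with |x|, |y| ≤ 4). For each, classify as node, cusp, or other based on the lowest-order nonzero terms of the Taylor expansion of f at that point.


No singular points in the scanned grid; C is smooth there.

Compute partial derivatives:
  f_x = 2*x + 4.
  f_y = 1.
f_y = 1 is a nonzero constant, so f_y never vanishes: no point (x, y) can satisfy f = f_x = f_y = 0. In particular no (x, y) ∈ {−4, ..., 4}² is singular; the curve is smooth.


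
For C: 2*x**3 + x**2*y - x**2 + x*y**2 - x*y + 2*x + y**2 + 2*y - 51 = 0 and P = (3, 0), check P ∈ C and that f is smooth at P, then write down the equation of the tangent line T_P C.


Tangent line at P: 50*x + 8*y - 150 = 0.

Step 1: f(3, 0) = 0, so P lies on C.
Step 2: partial derivatives
  f_x(x, y) = 6*x**2 + 2*x*y - 2*x + y**2 - y + 2, f_y(x, y) = x**2 + 2*x*y - x + 2*y + 2.
  f_x(P) = 50, f_y(P) = 8 (gradient nonzero, so P is smooth).
Step 3: tangent line at P: 50·(x − 3) + 8·(y − 0) = 0.
Expanding: 50*x + 8*y - 150 = 0.


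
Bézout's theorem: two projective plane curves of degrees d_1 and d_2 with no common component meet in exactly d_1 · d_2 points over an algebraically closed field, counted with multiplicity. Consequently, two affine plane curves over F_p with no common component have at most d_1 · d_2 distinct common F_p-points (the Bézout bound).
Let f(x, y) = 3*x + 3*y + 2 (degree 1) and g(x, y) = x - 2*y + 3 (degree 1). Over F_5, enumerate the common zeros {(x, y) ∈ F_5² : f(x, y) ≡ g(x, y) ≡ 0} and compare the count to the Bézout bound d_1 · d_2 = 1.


Common zeros: {(3, 3)}; count = 1; Bézout bound = 1.

deg(f) = 1, deg(g) = 1, so Bézout bound = 1.
Scan x ∈ F_5. For each x, list the y ∈ F_5 with f(x, y) ≡ 0 and those with g(x, y) ≡ 0 (mod 5); the common zeros in that column are the intersection.
  x = 0: f ≡ 0 at y ∈ {1}; g ≡ 0 at y ∈ {4}; common: ∅.
  x = 1: f ≡ 0 at y ∈ {0}; g ≡ 0 at y ∈ {2}; common: ∅.
  x = 2: f ≡ 0 at y ∈ {4}; g ≡ 0 at y ∈ {0}; common: ∅.
  x = 3: f ≡ 0 at y ∈ {3}; g ≡ 0 at y ∈ {3}; common: {3}.
  x = 4: f ≡ 0 at y ∈ {2}; g ≡ 0 at y ∈ {1}; common: ∅.
Collecting: common zeros = {(3, 3)}, so the count is 1.
Comparison with the Bézout bound: 1 ≤ 1 = deg(f)·deg(g), as expected for curves with no common component (the bound is attained).


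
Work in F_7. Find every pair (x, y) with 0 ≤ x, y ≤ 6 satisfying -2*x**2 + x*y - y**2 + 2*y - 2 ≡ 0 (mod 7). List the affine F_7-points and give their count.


Affine F_7-points: {(1, 5), (2, 1), (2, 3), (3, 2), (3, 3), (5, 2), (5, 5)}; count = 7.

For each of the 49 pairs (x, y) ∈ F_7², evaluate f(x, y) mod 7. Record the zeros.
  x = 0: [0↦5, 1↦6, 2↦5, 3↦2, 4↦4, 5↦4, 6↦2]  zeros at y ∈ ∅
  x = 1: [0↦3, 1↦5, 2↦5, 3↦3, 4↦6, 5↦0, 6↦6]  zeros at y ∈ {5}
  x = 2: [0↦4, 1↦0, 2↦1, 3↦0, 4↦4, 5↦6, 6↦6]  zeros at y ∈ {1, 3}
  x = 3: [0↦1, 1↦5, 2↦0, 3↦0, 4↦5, 5↦1, 6↦2]  zeros at y ∈ {2, 3}
  x = 4: [0↦1, 1↦6, 2↦2, 3↦3, 4↦2, 5↦6, 6↦1]  zeros at y ∈ ∅
  x = 5: [0↦4, 1↦3, 2↦0, 3↦2, 4↦2, 5↦0, 6↦3]  zeros at y ∈ {2, 5}
  x = 6: [0↦3, 1↦3, 2↦1, 3↦4, 4↦5, 5↦4, 6↦1]  zeros at y ∈ ∅
Collecting zeros: affine points = {(1, 5), (2, 1), (2, 3), (3, 2), (3, 3), (5, 2), (5, 5)}.
Total count |C(F_7)_aff| = 7.


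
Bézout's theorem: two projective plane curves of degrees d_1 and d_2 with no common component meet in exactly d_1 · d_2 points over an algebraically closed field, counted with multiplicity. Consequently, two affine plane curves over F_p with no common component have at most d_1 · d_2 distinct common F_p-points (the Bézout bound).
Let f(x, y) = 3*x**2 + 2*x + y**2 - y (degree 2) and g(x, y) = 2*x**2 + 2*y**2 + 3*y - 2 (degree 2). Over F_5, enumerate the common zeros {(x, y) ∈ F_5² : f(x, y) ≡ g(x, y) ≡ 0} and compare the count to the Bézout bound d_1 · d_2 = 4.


Common zeros: {(1, 0), (1, 1), (3, 2), (3, 4)}; count = 4; Bézout bound = 4.

deg(f) = 2, deg(g) = 2, so Bézout bound = 4.
Scan x ∈ F_5. For each x, list the y ∈ F_5 with f(x, y) ≡ 0 and those with g(x, y) ≡ 0 (mod 5); the common zeros in that column are the intersection.
  x = 0: f ≡ 0 at y ∈ {0, 1}; g ≡ 0 at y ∈ {3}; common: ∅.
  x = 1: f ≡ 0 at y ∈ {0, 1}; g ≡ 0 at y ∈ {0, 1}; common: {0, 1}.
  x = 2: f ≡ 0 at y ∈ ∅; g ≡ 0 at y ∈ {2, 4}; common: ∅.
  x = 3: f ≡ 0 at y ∈ {2, 4}; g ≡ 0 at y ∈ {2, 4}; common: {2, 4}.
  x = 4: f ≡ 0 at y ∈ ∅; g ≡ 0 at y ∈ {0, 1}; common: ∅.
Collecting: common zeros = {(1, 0), (1, 1), (3, 2), (3, 4)}, so the count is 4.
Comparison with the Bézout bound: 4 ≤ 4 = deg(f)·deg(g), as expected for curves with no common component (the bound is attained).


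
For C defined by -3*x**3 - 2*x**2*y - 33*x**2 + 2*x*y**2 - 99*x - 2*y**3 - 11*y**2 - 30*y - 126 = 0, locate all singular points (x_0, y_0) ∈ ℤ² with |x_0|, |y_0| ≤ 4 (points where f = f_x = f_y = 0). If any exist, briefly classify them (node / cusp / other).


Singular points: {(-3, -3)}; classification: cusp.

Compute partial derivatives:
  f_x = -9*x**2 - 4*x*y - 66*x + 2*y**2 - 99.
  f_y = -2*x**2 + 4*x*y - 6*y**2 - 22*y - 30.
Scan x_0 ∈ {−4, ..., 4}. For each x_0, f_y(x_0, y) is a polynomial in y; find its integer roots y ∈ {−4, ..., 4}, then test f_x and f at those candidates.
  x = -4: f_y(-4, y) = -6*y**2 - 38*y - 62; no integer root y with |y| ≤ 4.
  x = -3: f_y(-3, y) = -6*y**2 - 34*y - 48; vanishes at y ∈ {-3}. (-3, -3): f_x = 0, f = 0 — SINGULAR.
  x = -2: f_y(-2, y) = -6*y**2 - 30*y - 38; no integer root y with |y| ≤ 4.
  x = -1: f_y(-1, y) = -6*y**2 - 26*y - 32; no integer root y with |y| ≤ 4.
  x = 0: f_y(0, y) = -6*y**2 - 22*y - 30; no integer root y with |y| ≤ 4.
  x = 1: f_y(1, y) = -6*y**2 - 18*y - 32; no integer root y with |y| ≤ 4.
  x = 2: f_y(2, y) = -6*y**2 - 14*y - 38; no integer root y with |y| ≤ 4.
  x = 3: f_y(3, y) = -6*y**2 - 10*y - 48; no integer root y with |y| ≤ 4.
  x = 4: f_y(4, y) = -6*y**2 - 6*y - 62; no integer root y with |y| ≤ 4.
Only singular point on the grid: (-3, -3).
Classify: substitute x = -3 + u, y = -3 + v and expand: f = -3*u**3 - 2*u**2*v + 2*u*v**2 - 2*v**3 + v**2.
No constant or linear terms (consistent with a singular point). Quadratic part: v**2. Cubic part: -3*u**3 - 2*u**2*v + 2*u*v**2 - 2*v**3.
The quadratic part v**2 is a perfect square, so there is a single (double) tangent line v = 0, i.e. y = -3. Restricting the cubic part to that line (v = 0) leaves -3*u**3 ≠ 0, so f is not divisible by v and the branch is v² ≈ 3*u**3 to lowest order — this is a cusp.
Classification: cusp.


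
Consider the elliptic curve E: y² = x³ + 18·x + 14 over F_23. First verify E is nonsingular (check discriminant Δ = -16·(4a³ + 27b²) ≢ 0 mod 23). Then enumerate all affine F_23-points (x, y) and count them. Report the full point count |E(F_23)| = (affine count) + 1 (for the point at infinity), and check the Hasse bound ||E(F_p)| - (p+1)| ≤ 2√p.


Affine points = {(2, 9), (2, 14), (3, 7), (3, 16), (4, 9), (4, 14), (6, 4), (6, 19), (7, 0), (8, 7), (8, 16), (9, 10), (9, 13), (11, 5), (11, 18), (12, 7), (12, 16), (15, 5), (15, 18), (17, 9), (17, 14), (18, 11), (18, 12), (19, 4), (19, 19), (20, 5), (20, 18), (21, 4), (21, 19), (22, 8), (22, 15)}; affine count = 31; |E(F_23)| = 32.

Discriminant check: Δ ∝ 4a³ + 27b² = 4·18³ + 27·14² = 4·5832 + 27·196 ≡ 8 (mod 23). Nonzero ⇒ E is nonsingular.
For each x ∈ F_23, compute rhs = x³ + 18·x + 14 mod 23, then count y ∈ F_23 with y² ≡ rhs.
  x = 0: rhs = 14, matching y values: none (0 points).
  x = 1: rhs = 10, matching y values: none (0 points).
  x = 2: rhs = 12, matching y values: 9, 14 (2 points).
  x = 3: rhs = 3, matching y values: 7, 16 (2 points).
  x = 4: rhs = 12, matching y values: 9, 14 (2 points).
  x = 5: rhs = 22, matching y values: none (0 points).
  x = 6: rhs = 16, matching y values: 4, 19 (2 points).
  x = 7: rhs = 0, matching y values: 0 (1 points).
  x = 8: rhs = 3, matching y values: 7, 16 (2 points).
  x = 9: rhs = 8, matching y values: 10, 13 (2 points).
  x = 10: rhs = 21, matching y values: none (0 points).
  x = 11: rhs = 2, matching y values: 5, 18 (2 points).
  x = 12: rhs = 3, matching y values: 7, 16 (2 points).
  x = 13: rhs = 7, matching y values: none (0 points).
  x = 14: rhs = 20, matching y values: none (0 points).
  x = 15: rhs = 2, matching y values: 5, 18 (2 points).
  x = 16: rhs = 5, matching y values: none (0 points).
  x = 17: rhs = 12, matching y values: 9, 14 (2 points).
  x = 18: rhs = 6, matching y values: 11, 12 (2 points).
  x = 19: rhs = 16, matching y values: 4, 19 (2 points).
  x = 20: rhs = 2, matching y values: 5, 18 (2 points).
  x = 21: rhs = 16, matching y values: 4, 19 (2 points).
  x = 22: rhs = 18, matching y values: 8, 15 (2 points).
Total affine count: 31.
Full point count |E(F_23)| = 31 + 1 = 32.
Hasse bound: |32 − (23+1)| = |8| = 8 ≤ 2√23 ≈ 9.5917 ✓.


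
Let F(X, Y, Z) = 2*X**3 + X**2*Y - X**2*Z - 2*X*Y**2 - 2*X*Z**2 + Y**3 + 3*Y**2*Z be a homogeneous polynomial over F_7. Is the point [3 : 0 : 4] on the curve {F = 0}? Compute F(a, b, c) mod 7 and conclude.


F(3,0,4) ≡ 6 (mod 7); P is NOT on the curve.

Evaluate F(3, 0, 4) term-by-term (mod 7).
  2*X**3 ↦ 2·27·1·1 = 54
  X**2*Y ↦ 1·9·0·1 = 0
  -X**2*Z ↦ -1·9·1·4 = -36
  -2*X*Y**2 ↦ -2·3·0·1 = 0
  -2*X*Z**2 ↦ -2·3·1·16 = -96
  Y**3 ↦ 1·1·0·1 = 0
  3*Y**2*Z ↦ 3·1·0·4 = 0
Sum: F(3, 0, 4) = (54) + (0) + (-36) + (0) + (-96) + (0) + (0) = -78.
Reducing mod 7: -78 ≡ 6 (mod 7).
Since F(a, b, c) ≡ 6 ≠ 0 (mod 7), P does NOT lie on the curve.


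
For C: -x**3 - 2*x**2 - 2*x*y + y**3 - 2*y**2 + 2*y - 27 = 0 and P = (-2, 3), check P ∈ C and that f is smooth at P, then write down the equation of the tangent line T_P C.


Tangent line at P: -10*x + 21*y - 83 = 0.

Step 1: f(-2, 3) = 0, so P lies on C.
Step 2: partial derivatives
  f_x(x, y) = -3*x**2 - 4*x - 2*y, f_y(x, y) = -2*x + 3*y**2 - 4*y + 2.
  f_x(P) = -10, f_y(P) = 21 (gradient nonzero, so P is smooth).
Step 3: tangent line at P: -10·(x − -2) + 21·(y − 3) = 0.
Expanding: -10*x + 21*y - 83 = 0.


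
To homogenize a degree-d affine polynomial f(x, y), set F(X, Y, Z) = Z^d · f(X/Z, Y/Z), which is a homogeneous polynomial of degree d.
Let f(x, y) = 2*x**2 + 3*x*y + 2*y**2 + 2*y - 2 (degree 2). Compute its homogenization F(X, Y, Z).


F(X, Y, Z) = 2*X**2 + 3*X*Y + 2*Y**2 + 2*Y*Z - 2*Z**2

deg(f) = 2.
Substitute x = X/Z, y = Y/Z into f, then multiply by Z^2.
  monomial 2·x^2·y^0 ↦ 2·X^2·Y^0·Z^0.
  monomial 3·x^1·y^1 ↦ 3·X^1·Y^1·Z^0.
  monomial 2·x^0·y^2 ↦ 2·X^0·Y^2·Z^0.
  monomial 2·x^0·y^1 ↦ 2·X^0·Y^1·Z^1.
  monomial -2·x^0·y^0 ↦ -2·X^0·Y^0·Z^2.
Collecting: F(X, Y, Z) = 2*X**2 + 3*X*Y + 2*Y**2 + 2*Y*Z - 2*Z**2.


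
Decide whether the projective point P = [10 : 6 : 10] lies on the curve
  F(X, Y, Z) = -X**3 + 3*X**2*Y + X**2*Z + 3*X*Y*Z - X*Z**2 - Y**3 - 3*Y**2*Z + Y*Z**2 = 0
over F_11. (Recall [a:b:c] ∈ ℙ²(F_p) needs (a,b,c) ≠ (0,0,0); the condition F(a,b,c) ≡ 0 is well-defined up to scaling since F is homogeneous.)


F(10,6,10) ≡ 1 (mod 11); P is NOT on the curve.

Evaluate F(10, 6, 10) term-by-term (mod 11).
  -X**3 ↦ -1·1000·1·1 = -1000
  3*X**2*Y ↦ 3·100·6·1 = 1800
  X**2*Z ↦ 1·100·1·10 = 1000
  3*X*Y*Z ↦ 3·10·6·10 = 1800
  -X*Z**2 ↦ -1·10·1·100 = -1000
  -Y**3 ↦ -1·1·216·1 = -216
  -3*Y**2*Z ↦ -3·1·36·10 = -1080
  Y*Z**2 ↦ 1·1·6·100 = 600
Sum: F(10, 6, 10) = (-1000) + (1800) + (1000) + (1800) + (-1000) + (-216) + (-1080) + (600) = 1904.
Reducing mod 11: 1904 ≡ 1 (mod 11).
Since F(a, b, c) ≡ 1 ≠ 0 (mod 11), P does NOT lie on the curve.


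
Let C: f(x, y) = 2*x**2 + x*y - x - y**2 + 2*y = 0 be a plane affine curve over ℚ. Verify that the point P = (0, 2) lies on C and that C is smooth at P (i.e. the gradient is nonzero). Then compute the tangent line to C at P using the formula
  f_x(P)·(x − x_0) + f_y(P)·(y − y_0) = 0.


Tangent line at P: x - 2*y + 4 = 0.

Step 1: f(0, 2) = 0, so P lies on C.
Step 2: partial derivatives
  f_x(x, y) = 4*x + y - 1, f_y(x, y) = x - 2*y + 2.
  f_x(P) = 1, f_y(P) = -2 (gradient nonzero, so P is smooth).
Step 3: tangent line at P: 1·(x − 0) + -2·(y − 2) = 0.
Expanding: x - 2*y + 4 = 0.


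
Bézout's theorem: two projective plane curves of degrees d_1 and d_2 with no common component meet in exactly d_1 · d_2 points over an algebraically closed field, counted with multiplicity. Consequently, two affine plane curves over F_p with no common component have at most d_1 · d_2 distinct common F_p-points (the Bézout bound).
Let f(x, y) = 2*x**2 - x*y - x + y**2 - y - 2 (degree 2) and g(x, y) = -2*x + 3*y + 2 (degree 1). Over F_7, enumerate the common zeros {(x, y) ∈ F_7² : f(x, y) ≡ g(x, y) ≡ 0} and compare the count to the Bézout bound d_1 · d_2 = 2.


Common zeros: ∅; count = 0; Bézout bound = 2.

deg(f) = 2, deg(g) = 1, so Bézout bound = 2.
Scan x ∈ F_7. For each x, list the y ∈ F_7 with f(x, y) ≡ 0 and those with g(x, y) ≡ 0 (mod 7); the common zeros in that column are the intersection.
  x = 0: f ≡ 0 at y ∈ {2, 6}; g ≡ 0 at y ∈ {4}; common: ∅.
  x = 1: f ≡ 0 at y ∈ {4, 5}; g ≡ 0 at y ∈ {0}; common: ∅.
  x = 2: f ≡ 0 at y ∈ {5}; g ≡ 0 at y ∈ {3}; common: ∅.
  x = 3: f ≡ 0 at y ∈ ∅; g ≡ 0 at y ∈ {6}; common: ∅.
  x = 4: f ≡ 0 at y ∈ ∅; g ≡ 0 at y ∈ {2}; common: ∅.
  x = 5: f ≡ 0 at y ∈ {2, 4}; g ≡ 0 at y ∈ {5}; common: ∅.
  x = 6: f ≡ 0 at y ∈ ∅; g ≡ 0 at y ∈ {1}; common: ∅.
Collecting: common zeros = ∅, so the count is 0.
Comparison with the Bézout bound: 0 ≤ 2 = deg(f)·deg(g), as expected for curves with no common component (the affine F_7-count falls short of the bound because intersections may lie at infinity, over extension fields, or carry multiplicity).


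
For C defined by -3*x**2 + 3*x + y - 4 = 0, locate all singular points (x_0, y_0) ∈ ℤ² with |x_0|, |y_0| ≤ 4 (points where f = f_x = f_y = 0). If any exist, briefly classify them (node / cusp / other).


No singular points in the scanned grid; C is smooth there.

Compute partial derivatives:
  f_x = 3 - 6*x.
  f_y = 1.
f_y = 1 is a nonzero constant, so f_y never vanishes: no point (x, y) can satisfy f = f_x = f_y = 0. In particular no (x, y) ∈ {−4, ..., 4}² is singular; the curve is smooth.


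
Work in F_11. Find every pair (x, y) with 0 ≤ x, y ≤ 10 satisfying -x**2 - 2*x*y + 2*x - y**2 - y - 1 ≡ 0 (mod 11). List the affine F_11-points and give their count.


Affine F_11-points: {(1, 0), (1, 8), (3, 2), (4, 6), (4, 7), (6, 2), (6, 7), (7, 8), (7, 10), (8, 6), (8, 10)}; count = 11.

For each of the 121 pairs (x, y) ∈ F_11², evaluate f(x, y) mod 11. Record the zeros.
  x = 0: [0↦10, 1↦8, 2↦4, 3↦9, 4↦1, 5↦2, 6↦1, 7↦9, 8↦4, 9↦8, 10↦10]  zeros at y ∈ ∅
  x = 1: [0↦0, 1↦7, 2↦1, 3↦4, 4↦5, 5↦4, 6↦1, 7↦7, 8↦0, 9↦2, 10↦2]  zeros at y ∈ {0, 8}
  x = 2: [0↦10, 1↦4, 2↦7, 3↦8, 4↦7, 5↦4, 6↦10, 7↦3, 8↦5, 9↦5, 10↦3]  zeros at y ∈ ∅
  x = 3: [0↦7, 1↦10, 2↦0, 3↦10, 4↦7, 5↦2, 6↦6, 7↦8, 8↦8, 9↦6, 10↦2]  zeros at y ∈ {2}
  x = 4: [0↦2, 1↦3, 2↦2, 3↦10, 4↦5, 5↦9, 6↦0, 7↦0, 8↦9, 9↦5, 10↦10]  zeros at y ∈ {6, 7}
  x = 5: [0↦6, 1↦5, 2↦2, 3↦8, 4↦1, 5↦3, 6↦3, 7↦1, 8↦8, 9↦2, 10↦5]  zeros at y ∈ ∅
  x = 6: [0↦8, 1↦5, 2↦0, 3↦4, 4↦6, 5↦6, 6↦4, 7↦0, 8↦5, 9↦8, 10↦9]  zeros at y ∈ {2, 7}
  x = 7: [0↦8, 1↦3, 2↦7, 3↦9, 4↦9, 5↦7, 6↦3, 7↦8, 8↦0, 9↦1, 10↦0]  zeros at y ∈ {8, 10}
  x = 8: [0↦6, 1↦10, 2↦1, 3↦1, 4↦10, 5↦6, 6↦0, 7↦3, 8↦4, 9↦3, 10↦0]  zeros at y ∈ {6, 10}
  x = 9: [0↦2, 1↦4, 2↦4, 3↦2, 4↦9, 5↦3, 6↦6, 7↦7, 8↦6, 9↦3, 10↦9]  zeros at y ∈ ∅
  x = 10: [0↦7, 1↦7, 2↦5, 3↦1, 4↦6, 5↦9, 6↦10, 7↦9, 8↦6, 9↦1, 10↦5]  zeros at y ∈ ∅
Collecting zeros: affine points = {(1, 0), (1, 8), (3, 2), (4, 6), (4, 7), (6, 2), (6, 7), (7, 8), (7, 10), (8, 6), (8, 10)}.
Total count |C(F_11)_aff| = 11.


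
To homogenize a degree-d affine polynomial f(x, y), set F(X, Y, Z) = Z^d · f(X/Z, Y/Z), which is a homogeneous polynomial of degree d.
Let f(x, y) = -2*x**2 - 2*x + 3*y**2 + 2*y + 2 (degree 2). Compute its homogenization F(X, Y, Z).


F(X, Y, Z) = -2*X**2 - 2*X*Z + 3*Y**2 + 2*Y*Z + 2*Z**2

deg(f) = 2.
Substitute x = X/Z, y = Y/Z into f, then multiply by Z^2.
  monomial -2·x^2·y^0 ↦ -2·X^2·Y^0·Z^0.
  monomial -2·x^1·y^0 ↦ -2·X^1·Y^0·Z^1.
  monomial 3·x^0·y^2 ↦ 3·X^0·Y^2·Z^0.
  monomial 2·x^0·y^1 ↦ 2·X^0·Y^1·Z^1.
  monomial 2·x^0·y^0 ↦ 2·X^0·Y^0·Z^2.
Collecting: F(X, Y, Z) = -2*X**2 - 2*X*Z + 3*Y**2 + 2*Y*Z + 2*Z**2.


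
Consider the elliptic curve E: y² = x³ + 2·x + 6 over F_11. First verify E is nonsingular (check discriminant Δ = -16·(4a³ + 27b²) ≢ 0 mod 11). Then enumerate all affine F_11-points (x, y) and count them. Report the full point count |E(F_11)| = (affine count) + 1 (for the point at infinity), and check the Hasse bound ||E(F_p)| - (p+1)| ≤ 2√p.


Affine points = {(1, 3), (1, 8), (4, 1), (4, 10), (5, 3), (5, 8), (6, 5), (6, 6), (7, 0), (9, 4), (9, 7), (10, 5), (10, 6)}; affine count = 13; |E(F_11)| = 14.

Discriminant check: Δ ∝ 4a³ + 27b² = 4·2³ + 27·6² = 4·8 + 27·36 ≡ 3 (mod 11). Nonzero ⇒ E is nonsingular.
For each x ∈ F_11, compute rhs = x³ + 2·x + 6 mod 11, then count y ∈ F_11 with y² ≡ rhs.
  x = 0: rhs = 6, matching y values: none (0 points).
  x = 1: rhs = 9, matching y values: 3, 8 (2 points).
  x = 2: rhs = 7, matching y values: none (0 points).
  x = 3: rhs = 6, matching y values: none (0 points).
  x = 4: rhs = 1, matching y values: 1, 10 (2 points).
  x = 5: rhs = 9, matching y values: 3, 8 (2 points).
  x = 6: rhs = 3, matching y values: 5, 6 (2 points).
  x = 7: rhs = 0, matching y values: 0 (1 points).
  x = 8: rhs = 6, matching y values: none (0 points).
  x = 9: rhs = 5, matching y values: 4, 7 (2 points).
  x = 10: rhs = 3, matching y values: 5, 6 (2 points).
Total affine count: 13.
Full point count |E(F_11)| = 13 + 1 = 14.
Hasse bound: |14 − (11+1)| = |2| = 2 ≤ 2√11 ≈ 6.6332 ✓.


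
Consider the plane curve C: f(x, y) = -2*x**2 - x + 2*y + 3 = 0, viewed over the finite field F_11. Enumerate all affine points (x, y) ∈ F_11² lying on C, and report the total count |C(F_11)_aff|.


Affine F_11-points: {(0, 4), (1, 0), (2, 9), (3, 9), (4, 0), (5, 4), (6, 10), (7, 7), (8, 6), (9, 7), (10, 10)}; count = 11.

For each of the 121 pairs (x, y) ∈ F_11², evaluate f(x, y) mod 11. Record the zeros.
  x = 0: [0↦3, 1↦5, 2↦7, 3↦9, 4↦0, 5↦2, 6↦4, 7↦6, 8↦8, 9↦10, 10↦1]  zeros at y ∈ {4}
  x = 1: [0↦0, 1↦2, 2↦4, 3↦6, 4↦8, 5↦10, 6↦1, 7↦3, 8↦5, 9↦7, 10↦9]  zeros at y ∈ {0}
  x = 2: [0↦4, 1↦6, 2↦8, 3↦10, 4↦1, 5↦3, 6↦5, 7↦7, 8↦9, 9↦0, 10↦2]  zeros at y ∈ {9}
  x = 3: [0↦4, 1↦6, 2↦8, 3↦10, 4↦1, 5↦3, 6↦5, 7↦7, 8↦9, 9↦0, 10↦2]  zeros at y ∈ {9}
  x = 4: [0↦0, 1↦2, 2↦4, 3↦6, 4↦8, 5↦10, 6↦1, 7↦3, 8↦5, 9↦7, 10↦9]  zeros at y ∈ {0}
  x = 5: [0↦3, 1↦5, 2↦7, 3↦9, 4↦0, 5↦2, 6↦4, 7↦6, 8↦8, 9↦10, 10↦1]  zeros at y ∈ {4}
  x = 6: [0↦2, 1↦4, 2↦6, 3↦8, 4↦10, 5↦1, 6↦3, 7↦5, 8↦7, 9↦9, 10↦0]  zeros at y ∈ {10}
  x = 7: [0↦8, 1↦10, 2↦1, 3↦3, 4↦5, 5↦7, 6↦9, 7↦0, 8↦2, 9↦4, 10↦6]  zeros at y ∈ {7}
  x = 8: [0↦10, 1↦1, 2↦3, 3↦5, 4↦7, 5↦9, 6↦0, 7↦2, 8↦4, 9↦6, 10↦8]  zeros at y ∈ {6}
  x = 9: [0↦8, 1↦10, 2↦1, 3↦3, 4↦5, 5↦7, 6↦9, 7↦0, 8↦2, 9↦4, 10↦6]  zeros at y ∈ {7}
  x = 10: [0↦2, 1↦4, 2↦6, 3↦8, 4↦10, 5↦1, 6↦3, 7↦5, 8↦7, 9↦9, 10↦0]  zeros at y ∈ {10}
Collecting zeros: affine points = {(0, 4), (1, 0), (2, 9), (3, 9), (4, 0), (5, 4), (6, 10), (7, 7), (8, 6), (9, 7), (10, 10)}.
Total count |C(F_11)_aff| = 11.


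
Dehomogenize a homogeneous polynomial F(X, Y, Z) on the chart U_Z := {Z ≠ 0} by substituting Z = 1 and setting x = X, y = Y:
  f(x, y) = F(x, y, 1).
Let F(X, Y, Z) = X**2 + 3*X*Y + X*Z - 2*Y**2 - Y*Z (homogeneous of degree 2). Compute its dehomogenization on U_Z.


f(x, y) = x**2 + 3*x*y + x - 2*y**2 - y

On U_Z we set Z = 1. Each monomial c·X^i·Y^j·Z^k in F becomes c·x^i·y^j·1^k = c·x^i·y^j.
Substituting Z = 1: F(X, Y, 1) = x**2 + 3*x*y + x - 2*y**2 - y.
Note: deg(f) ≤ deg(F) = 2; strict inequality happens when F is divisible by Z (lost terms).


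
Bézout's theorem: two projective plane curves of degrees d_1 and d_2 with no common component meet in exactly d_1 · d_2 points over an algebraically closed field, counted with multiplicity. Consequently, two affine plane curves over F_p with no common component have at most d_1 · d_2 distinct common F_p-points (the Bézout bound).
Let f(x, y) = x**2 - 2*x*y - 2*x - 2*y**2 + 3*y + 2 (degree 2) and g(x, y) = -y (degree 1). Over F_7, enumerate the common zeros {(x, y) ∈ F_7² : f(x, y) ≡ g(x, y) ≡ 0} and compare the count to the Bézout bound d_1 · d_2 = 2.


Common zeros: ∅; count = 0; Bézout bound = 2.

deg(f) = 2, deg(g) = 1, so Bézout bound = 2.
Scan x ∈ F_7. For each x, list the y ∈ F_7 with f(x, y) ≡ 0 and those with g(x, y) ≡ 0 (mod 7); the common zeros in that column are the intersection.
  x = 0: f ≡ 0 at y ∈ {2, 3}; g ≡ 0 at y ∈ {0}; common: ∅.
  x = 1: f ≡ 0 at y ∈ {1, 3}; g ≡ 0 at y ∈ {0}; common: ∅.
  x = 2: f ≡ 0 at y ∈ ∅; g ≡ 0 at y ∈ {0}; common: ∅.
  x = 3: f ≡ 0 at y ∈ {1}; g ≡ 0 at y ∈ {0}; common: ∅.
  x = 4: f ≡ 0 at y ∈ {4}; g ≡ 0 at y ∈ {0}; common: ∅.
  x = 5: f ≡ 0 at y ∈ ∅; g ≡ 0 at y ∈ {0}; common: ∅.
  x = 6: f ≡ 0 at y ∈ {2, 4}; g ≡ 0 at y ∈ {0}; common: ∅.
Collecting: common zeros = ∅, so the count is 0.
Comparison with the Bézout bound: 0 ≤ 2 = deg(f)·deg(g), as expected for curves with no common component (the affine F_7-count falls short of the bound because intersections may lie at infinity, over extension fields, or carry multiplicity).


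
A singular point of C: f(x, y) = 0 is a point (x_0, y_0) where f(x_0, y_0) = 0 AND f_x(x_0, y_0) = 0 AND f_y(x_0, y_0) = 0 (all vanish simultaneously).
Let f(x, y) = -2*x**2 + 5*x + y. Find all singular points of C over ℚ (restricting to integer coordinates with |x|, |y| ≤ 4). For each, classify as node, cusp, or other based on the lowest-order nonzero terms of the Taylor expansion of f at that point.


No singular points in the scanned grid; C is smooth there.

Compute partial derivatives:
  f_x = 5 - 4*x.
  f_y = 1.
f_y = 1 is a nonzero constant, so f_y never vanishes: no point (x, y) can satisfy f = f_x = f_y = 0. In particular no (x, y) ∈ {−4, ..., 4}² is singular; the curve is smooth.


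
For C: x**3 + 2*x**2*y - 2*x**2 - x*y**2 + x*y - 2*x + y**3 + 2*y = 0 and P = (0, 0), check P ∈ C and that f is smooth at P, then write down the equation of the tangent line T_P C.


Tangent line at P: -2*x + 2*y = 0.

Step 1: f(0, 0) = 0, so P lies on C.
Step 2: partial derivatives
  f_x(x, y) = 3*x**2 + 4*x*y - 4*x - y**2 + y - 2, f_y(x, y) = 2*x**2 - 2*x*y + x + 3*y**2 + 2.
  f_x(P) = -2, f_y(P) = 2 (gradient nonzero, so P is smooth).
Step 3: tangent line at P: -2·(x − 0) + 2·(y − 0) = 0.
Expanding: -2*x + 2*y = 0.


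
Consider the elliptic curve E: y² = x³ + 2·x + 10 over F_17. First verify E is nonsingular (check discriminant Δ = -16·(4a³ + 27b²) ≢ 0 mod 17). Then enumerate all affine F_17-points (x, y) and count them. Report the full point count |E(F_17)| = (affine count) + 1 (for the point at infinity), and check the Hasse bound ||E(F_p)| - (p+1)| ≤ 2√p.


Affine points = {(1, 8), (1, 9), (3, 3), (3, 14), (5, 3), (5, 14), (6, 0), (9, 3), (9, 14), (15, 7), (15, 10)}; affine count = 11; |E(F_17)| = 12.

Discriminant check: Δ ∝ 4a³ + 27b² = 4·2³ + 27·10² = 4·8 + 27·100 ≡ 12 (mod 17). Nonzero ⇒ E is nonsingular.
For each x ∈ F_17, compute rhs = x³ + 2·x + 10 mod 17, then count y ∈ F_17 with y² ≡ rhs.
  x = 0: rhs = 10, matching y values: none (0 points).
  x = 1: rhs = 13, matching y values: 8, 9 (2 points).
  x = 2: rhs = 5, matching y values: none (0 points).
  x = 3: rhs = 9, matching y values: 3, 14 (2 points).
  x = 4: rhs = 14, matching y values: none (0 points).
  x = 5: rhs = 9, matching y values: 3, 14 (2 points).
  x = 6: rhs = 0, matching y values: 0 (1 points).
  x = 7: rhs = 10, matching y values: none (0 points).
  x = 8: rhs = 11, matching y values: none (0 points).
  x = 9: rhs = 9, matching y values: 3, 14 (2 points).
  x = 10: rhs = 10, matching y values: none (0 points).
  x = 11: rhs = 3, matching y values: none (0 points).
  x = 12: rhs = 11, matching y values: none (0 points).
  x = 13: rhs = 6, matching y values: none (0 points).
  x = 14: rhs = 11, matching y values: none (0 points).
  x = 15: rhs = 15, matching y values: 7, 10 (2 points).
  x = 16: rhs = 7, matching y values: none (0 points).
Total affine count: 11.
Full point count |E(F_17)| = 11 + 1 = 12.
Hasse bound: |12 − (17+1)| = |-6| = 6 ≤ 2√17 ≈ 8.2462 ✓.


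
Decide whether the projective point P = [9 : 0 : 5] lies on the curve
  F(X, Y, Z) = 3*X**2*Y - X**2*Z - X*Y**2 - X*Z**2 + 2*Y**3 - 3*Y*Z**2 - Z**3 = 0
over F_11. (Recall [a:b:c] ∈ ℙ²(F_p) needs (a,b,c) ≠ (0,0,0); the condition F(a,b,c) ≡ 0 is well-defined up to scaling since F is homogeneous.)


F(9,0,5) ≡ 4 (mod 11); P is NOT on the curve.

Evaluate F(9, 0, 5) term-by-term (mod 11).
  3*X**2*Y ↦ 3·81·0·1 = 0
  -X**2*Z ↦ -1·81·1·5 = -405
  -X*Y**2 ↦ -1·9·0·1 = 0
  -X*Z**2 ↦ -1·9·1·25 = -225
  2*Y**3 ↦ 2·1·0·1 = 0
  -3*Y*Z**2 ↦ -3·1·0·25 = 0
  -Z**3 ↦ -1·1·1·125 = -125
Sum: F(9, 0, 5) = (0) + (-405) + (0) + (-225) + (0) + (0) + (-125) = -755.
Reducing mod 11: -755 ≡ 4 (mod 11).
Since F(a, b, c) ≡ 4 ≠ 0 (mod 11), P does NOT lie on the curve.


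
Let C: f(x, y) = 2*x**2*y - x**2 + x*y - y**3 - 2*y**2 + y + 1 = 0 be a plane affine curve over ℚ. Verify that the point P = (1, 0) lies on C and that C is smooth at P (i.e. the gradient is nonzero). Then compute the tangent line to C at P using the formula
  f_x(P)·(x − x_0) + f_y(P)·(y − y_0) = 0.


Tangent line at P: -2*x + 4*y + 2 = 0.

Step 1: f(1, 0) = 0, so P lies on C.
Step 2: partial derivatives
  f_x(x, y) = 4*x*y - 2*x + y, f_y(x, y) = 2*x**2 + x - 3*y**2 - 4*y + 1.
  f_x(P) = -2, f_y(P) = 4 (gradient nonzero, so P is smooth).
Step 3: tangent line at P: -2·(x − 1) + 4·(y − 0) = 0.
Expanding: -2*x + 4*y + 2 = 0.


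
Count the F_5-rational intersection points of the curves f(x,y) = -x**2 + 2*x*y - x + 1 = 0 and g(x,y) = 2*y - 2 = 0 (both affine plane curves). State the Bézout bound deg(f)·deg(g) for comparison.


Common zeros: {(3, 1)}; count = 1; Bézout bound = 2.

deg(f) = 2, deg(g) = 1, so Bézout bound = 2.
Scan x ∈ F_5. For each x, list the y ∈ F_5 with f(x, y) ≡ 0 and those with g(x, y) ≡ 0 (mod 5); the common zeros in that column are the intersection.
  x = 0: f ≡ 0 at y ∈ ∅; g ≡ 0 at y ∈ {1}; common: ∅.
  x = 1: f ≡ 0 at y ∈ {3}; g ≡ 0 at y ∈ {1}; common: ∅.
  x = 2: f ≡ 0 at y ∈ {0}; g ≡ 0 at y ∈ {1}; common: ∅.
  x = 3: f ≡ 0 at y ∈ {1}; g ≡ 0 at y ∈ {1}; common: {1}.
  x = 4: f ≡ 0 at y ∈ {3}; g ≡ 0 at y ∈ {1}; common: ∅.
Collecting: common zeros = {(3, 1)}, so the count is 1.
Comparison with the Bézout bound: 1 ≤ 2 = deg(f)·deg(g), as expected for curves with no common component (the affine F_5-count falls short of the bound because intersections may lie at infinity, over extension fields, or carry multiplicity).


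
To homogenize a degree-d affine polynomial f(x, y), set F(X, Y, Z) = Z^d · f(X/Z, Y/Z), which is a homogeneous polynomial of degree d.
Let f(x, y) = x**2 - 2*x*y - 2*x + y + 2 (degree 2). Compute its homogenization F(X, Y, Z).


F(X, Y, Z) = X**2 - 2*X*Y - 2*X*Z + Y*Z + 2*Z**2

deg(f) = 2.
Substitute x = X/Z, y = Y/Z into f, then multiply by Z^2.
  monomial 1·x^2·y^0 ↦ 1·X^2·Y^0·Z^0.
  monomial -2·x^1·y^1 ↦ -2·X^1·Y^1·Z^0.
  monomial -2·x^1·y^0 ↦ -2·X^1·Y^0·Z^1.
  monomial 1·x^0·y^1 ↦ 1·X^0·Y^1·Z^1.
  monomial 2·x^0·y^0 ↦ 2·X^0·Y^0·Z^2.
Collecting: F(X, Y, Z) = X**2 - 2*X*Y - 2*X*Z + Y*Z + 2*Z**2.


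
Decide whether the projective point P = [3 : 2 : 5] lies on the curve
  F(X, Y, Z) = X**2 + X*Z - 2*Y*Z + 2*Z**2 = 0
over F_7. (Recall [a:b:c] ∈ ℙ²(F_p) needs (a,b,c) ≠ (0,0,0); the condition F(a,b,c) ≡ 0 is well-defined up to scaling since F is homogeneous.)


F(3,2,5) ≡ 5 (mod 7); P is NOT on the curve.

Evaluate F(3, 2, 5) term-by-term (mod 7).
  X**2 ↦ 1·9·1·1 = 9
  X*Z ↦ 1·3·1·5 = 15
  -2*Y*Z ↦ -2·1·2·5 = -20
  2*Z**2 ↦ 2·1·1·25 = 50
Sum: F(3, 2, 5) = (9) + (15) + (-20) + (50) = 54.
Reducing mod 7: 54 ≡ 5 (mod 7).
Since F(a, b, c) ≡ 5 ≠ 0 (mod 7), P does NOT lie on the curve.


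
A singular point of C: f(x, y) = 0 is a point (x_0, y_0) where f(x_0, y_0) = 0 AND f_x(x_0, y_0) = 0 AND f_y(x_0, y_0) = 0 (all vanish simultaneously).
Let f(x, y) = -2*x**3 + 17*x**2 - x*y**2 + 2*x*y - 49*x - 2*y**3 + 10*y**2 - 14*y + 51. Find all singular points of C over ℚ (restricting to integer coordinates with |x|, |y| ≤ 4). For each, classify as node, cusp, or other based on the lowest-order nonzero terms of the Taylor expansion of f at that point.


Singular points: {(3, 1)}; classification: node.

Compute partial derivatives:
  f_x = -6*x**2 + 34*x - y**2 + 2*y - 49.
  f_y = -2*x*y + 2*x - 6*y**2 + 20*y - 14.
Scan x_0 ∈ {−4, ..., 4}. For each x_0, f_y(x_0, y) is a polynomial in y; find its integer roots y ∈ {−4, ..., 4}, then test f_x and f at those candidates.
  x = -4: f_y(-4, y) = -6*y**2 + 28*y - 22; vanishes at y ∈ {1}. (-4, 1): f_x = -280 ≠ 0.
  x = -3: f_y(-3, y) = -6*y**2 + 26*y - 20; vanishes at y ∈ {1}. (-3, 1): f_x = -204 ≠ 0.
  x = -2: f_y(-2, y) = -6*y**2 + 24*y - 18; vanishes at y ∈ {1, 3}. (-2, 1): f_x = -140 ≠ 0; (-2, 3): f_x = -144 ≠ 0.
  x = -1: f_y(-1, y) = -6*y**2 + 22*y - 16; vanishes at y ∈ {1}. (-1, 1): f_x = -88 ≠ 0.
  x = 0: f_y(0, y) = -6*y**2 + 20*y - 14; vanishes at y ∈ {1}. (0, 1): f_x = -48 ≠ 0.
  x = 1: f_y(1, y) = -6*y**2 + 18*y - 12; vanishes at y ∈ {1, 2}. (1, 1): f_x = -20 ≠ 0; (1, 2): f_x = -21 ≠ 0.
  x = 2: f_y(2, y) = -6*y**2 + 16*y - 10; vanishes at y ∈ {1}. (2, 1): f_x = -4 ≠ 0.
  x = 3: f_y(3, y) = -6*y**2 + 14*y - 8; vanishes at y ∈ {1}. (3, 1): f_x = 0, f = 0 — SINGULAR.
  x = 4: f_y(4, y) = -6*y**2 + 12*y - 6; vanishes at y ∈ {1}. (4, 1): f_x = -8 ≠ 0.
Only singular point on the grid: (3, 1).
Classify: substitute x = 3 + u, y = 1 + v and expand: f = -2*u**3 - u**2 - u*v**2 - 2*v**3 + v**2.
No constant or linear terms (consistent with a singular point). Quadratic part: -u**2 + v**2. Cubic part: -2*u**3 - u*v**2 - 2*v**3.
The quadratic part v**2 - u**2 = (v − u)(v + u) splits into two distinct linear factors, so there are two distinct tangent lines y − 1 = ±(x − 3) — this is a node (ordinary double point).
Classification: node.


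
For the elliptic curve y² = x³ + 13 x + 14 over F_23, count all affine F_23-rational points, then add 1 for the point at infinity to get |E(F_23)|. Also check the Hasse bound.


Affine points = {(2, 5), (2, 18), (6, 3), (6, 20), (8, 3), (8, 20), (9, 3), (9, 20), (11, 4), (11, 19), (12, 9), (12, 14), (18, 10), (18, 13), (19, 6), (19, 17), (21, 7), (21, 16), (22, 0)}; affine count = 19; |E(F_23)| = 20.

Discriminant check: Δ ∝ 4a³ + 27b² = 4·13³ + 27·14² = 4·2197 + 27·196 ≡ 4 (mod 23). Nonzero ⇒ E is nonsingular.
For each x ∈ F_23, compute rhs = x³ + 13·x + 14 mod 23, then count y ∈ F_23 with y² ≡ rhs.
  x = 0: rhs = 14, matching y values: none (0 points).
  x = 1: rhs = 5, matching y values: none (0 points).
  x = 2: rhs = 2, matching y values: 5, 18 (2 points).
  x = 3: rhs = 11, matching y values: none (0 points).
  x = 4: rhs = 15, matching y values: none (0 points).
  x = 5: rhs = 20, matching y values: none (0 points).
  x = 6: rhs = 9, matching y values: 3, 20 (2 points).
  x = 7: rhs = 11, matching y values: none (0 points).
  x = 8: rhs = 9, matching y values: 3, 20 (2 points).
  x = 9: rhs = 9, matching y values: 3, 20 (2 points).
  x = 10: rhs = 17, matching y values: none (0 points).
  x = 11: rhs = 16, matching y values: 4, 19 (2 points).
  x = 12: rhs = 12, matching y values: 9, 14 (2 points).
  x = 13: rhs = 11, matching y values: none (0 points).
  x = 14: rhs = 19, matching y values: none (0 points).
  x = 15: rhs = 19, matching y values: none (0 points).
  x = 16: rhs = 17, matching y values: none (0 points).
  x = 17: rhs = 19, matching y values: none (0 points).
  x = 18: rhs = 8, matching y values: 10, 13 (2 points).
  x = 19: rhs = 13, matching y values: 6, 17 (2 points).
  x = 20: rhs = 17, matching y values: none (0 points).
  x = 21: rhs = 3, matching y values: 7, 16 (2 points).
  x = 22: rhs = 0, matching y values: 0 (1 points).
Total affine count: 19.
Full point count |E(F_23)| = 19 + 1 = 20.
Hasse bound: |20 − (23+1)| = |-4| = 4 ≤ 2√23 ≈ 9.5917 ✓.


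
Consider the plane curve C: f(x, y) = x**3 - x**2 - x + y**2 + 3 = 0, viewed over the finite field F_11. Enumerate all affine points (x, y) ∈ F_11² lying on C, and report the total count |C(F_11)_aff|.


Affine F_11-points: {(1, 3), (1, 8), (3, 2), (3, 9), (5, 1), (5, 10), (10, 3), (10, 8)}; count = 8.

For each of the 121 pairs (x, y) ∈ F_11², evaluate f(x, y) mod 11. Record the zeros.
  x = 0: [0↦3, 1↦4, 2↦7, 3↦1, 4↦8, 5↦6, 6↦6, 7↦8, 8↦1, 9↦7, 10↦4]  zeros at y ∈ ∅
  x = 1: [0↦2, 1↦3, 2↦6, 3↦0, 4↦7, 5↦5, 6↦5, 7↦7, 8↦0, 9↦6, 10↦3]  zeros at y ∈ {3, 8}
  x = 2: [0↦5, 1↦6, 2↦9, 3↦3, 4↦10, 5↦8, 6↦8, 7↦10, 8↦3, 9↦9, 10↦6]  zeros at y ∈ ∅
  x = 3: [0↦7, 1↦8, 2↦0, 3↦5, 4↦1, 5↦10, 6↦10, 7↦1, 8↦5, 9↦0, 10↦8]  zeros at y ∈ {2, 9}
  x = 4: [0↦3, 1↦4, 2↦7, 3↦1, 4↦8, 5↦6, 6↦6, 7↦8, 8↦1, 9↦7, 10↦4]  zeros at y ∈ ∅
  x = 5: [0↦10, 1↦0, 2↦3, 3↦8, 4↦4, 5↦2, 6↦2, 7↦4, 8↦8, 9↦3, 10↦0]  zeros at y ∈ {1, 10}
  x = 6: [0↦1, 1↦2, 2↦5, 3↦10, 4↦6, 5↦4, 6↦4, 7↦6, 8↦10, 9↦5, 10↦2]  zeros at y ∈ ∅
  x = 7: [0↦4, 1↦5, 2↦8, 3↦2, 4↦9, 5↦7, 6↦7, 7↦9, 8↦2, 9↦8, 10↦5]  zeros at y ∈ ∅
  x = 8: [0↦3, 1↦4, 2↦7, 3↦1, 4↦8, 5↦6, 6↦6, 7↦8, 8↦1, 9↦7, 10↦4]  zeros at y ∈ ∅
  x = 9: [0↦4, 1↦5, 2↦8, 3↦2, 4↦9, 5↦7, 6↦7, 7↦9, 8↦2, 9↦8, 10↦5]  zeros at y ∈ ∅
  x = 10: [0↦2, 1↦3, 2↦6, 3↦0, 4↦7, 5↦5, 6↦5, 7↦7, 8↦0, 9↦6, 10↦3]  zeros at y ∈ {3, 8}
Collecting zeros: affine points = {(1, 3), (1, 8), (3, 2), (3, 9), (5, 1), (5, 10), (10, 3), (10, 8)}.
Total count |C(F_11)_aff| = 8.


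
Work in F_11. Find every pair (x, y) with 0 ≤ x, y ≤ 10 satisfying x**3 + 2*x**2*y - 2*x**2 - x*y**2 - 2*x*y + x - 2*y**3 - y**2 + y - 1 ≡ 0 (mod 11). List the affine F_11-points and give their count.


Affine F_11-points: {(3, 0), (4, 3), (5, 2), (5, 8), (5, 9), (7, 8), (8, 7), (10, 2), (10, 3), (10, 6)}; count = 10.

For each of the 121 pairs (x, y) ∈ F_11², evaluate f(x, y) mod 11. Record the zeros.
  x = 0: [0↦10, 1↦8, 2↦3, 3↦5, 4↦2, 5↦4, 6↦10, 7↦8, 8↦8, 9↦9, 10↦10]  zeros at y ∈ ∅
  x = 1: [0↦10, 1↦7, 2↦10, 3↦7, 4↦8, 5↦1, 6↦7, 7↦3, 8↦10, 9↦5, 10↦9]  zeros at y ∈ ∅
  x = 2: [0↦1, 1↦1, 2↦5, 3↦1, 4↦10, 5↦9, 6↦8, 7↦6, 8↦2, 9↦6, 10↦6]  zeros at y ∈ ∅
  x = 3: [0↦0, 1↦7, 2↦5, 3↦4, 4↦3, 5↦1, 6↦8, 7↦1, 8↦1, 9↦7, 10↦7]  zeros at y ∈ {0}
  x = 4: [0↦2, 1↦9, 2↦5, 3↦0, 4↦4, 5↦5, 6↦2, 7↦5, 8↦2, 9↦3, 10↦7]  zeros at y ∈ {3}
  x = 5: [0↦2, 1↦2, 2↦0, 3↦6, 4↦8, 5↦5, 6↦7, 7↦2, 8↦0, 9↦0, 10↦1]  zeros at y ∈ {2, 8, 9}
  x = 6: [0↦6, 1↦3, 2↦7, 3↦6, 4↦10, 5↦7, 6↦7, 7↦9, 8↦1, 9↦4, 10↦6]  zeros at y ∈ ∅
  x = 7: [0↦9, 1↦7, 2↦10, 3↦6, 4↦5, 5↦6, 6↦8, 7↦10, 8↦0, 9↦10, 10↦6]  zeros at y ∈ {8}
  x = 8: [0↦6, 1↦9, 2↦4, 3↦1, 4↦10, 5↦8, 6↦5, 7↦0, 8↦3, 9↦2, 10↦7]  zeros at y ∈ {7}
  x = 9: [0↦3, 1↦4, 2↦6, 3↦8, 4↦9, 5↦8, 6↦4, 7↦7, 8↦5, 9↦8, 10↦4]  zeros at y ∈ ∅
  x = 10: [0↦6, 1↦9, 2↦0, 3↦0, 4↦8, 5↦1, 6↦0, 7↦4, 8↦1, 9↦1, 10↦3]  zeros at y ∈ {2, 3, 6}
Collecting zeros: affine points = {(3, 0), (4, 3), (5, 2), (5, 8), (5, 9), (7, 8), (8, 7), (10, 2), (10, 3), (10, 6)}.
Total count |C(F_11)_aff| = 10.
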